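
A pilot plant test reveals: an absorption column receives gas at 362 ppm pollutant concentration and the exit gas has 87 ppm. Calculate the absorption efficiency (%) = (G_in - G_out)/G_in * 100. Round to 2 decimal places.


Efficiency = (G_in - G_out) / G_in * 100%
Efficiency = (362 - 87) / 362 * 100
Efficiency = 275 / 362 * 100
Efficiency = 75.97%


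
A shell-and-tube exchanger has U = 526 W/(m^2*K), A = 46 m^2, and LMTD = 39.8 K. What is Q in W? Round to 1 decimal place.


Q = U * A * LMTD
Q = 526 * 46 * 39.8
Q = 963000.8 W


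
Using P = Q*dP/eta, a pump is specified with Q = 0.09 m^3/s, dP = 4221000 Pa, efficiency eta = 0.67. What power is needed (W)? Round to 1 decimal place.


P = Q * dP / eta
P = 0.09 * 4221000 / 0.67
P = 379890.0 / 0.67
P = 567000.0 W


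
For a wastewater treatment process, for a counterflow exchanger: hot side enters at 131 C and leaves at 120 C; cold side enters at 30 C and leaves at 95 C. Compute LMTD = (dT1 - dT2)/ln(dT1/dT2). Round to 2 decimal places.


dT1 = Th_in - Tc_out = 131 - 95 = 36
dT2 = Th_out - Tc_in = 120 - 30 = 90
LMTD = (dT1 - dT2) / ln(dT1/dT2)
LMTD = (36 - 90) / ln(36/90)
LMTD = 58.93 K


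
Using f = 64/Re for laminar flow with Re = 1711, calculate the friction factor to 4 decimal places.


f = 64 / Re
f = 64 / 1711
f = 0.0374


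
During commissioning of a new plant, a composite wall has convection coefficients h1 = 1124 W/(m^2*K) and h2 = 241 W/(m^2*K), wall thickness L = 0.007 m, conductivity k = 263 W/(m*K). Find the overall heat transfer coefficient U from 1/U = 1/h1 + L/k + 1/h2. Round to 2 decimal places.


1/U = 1/h1 + L/k + 1/h2
1/U = 1/1124 + 0.007/263 + 1/241
1/U = 0.0008896797 + 2.6616e-05 + 0.0041493776
1/U = 0.0050656733
U = 197.41 W/(m^2*K)


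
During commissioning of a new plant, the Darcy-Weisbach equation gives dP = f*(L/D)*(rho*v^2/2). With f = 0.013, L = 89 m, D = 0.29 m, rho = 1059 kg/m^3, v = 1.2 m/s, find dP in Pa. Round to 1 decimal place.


dP = f * (L/D) * (rho*v^2/2)
dP = 0.013 * (89/0.29) * (1059*1.2^2/2)
L/D = 306.89655172
rho*v^2/2 = 1059*1.44/2 = 762.48
dP = 0.013 * 306.89655172 * 762.48
dP = 3042.0 Pa


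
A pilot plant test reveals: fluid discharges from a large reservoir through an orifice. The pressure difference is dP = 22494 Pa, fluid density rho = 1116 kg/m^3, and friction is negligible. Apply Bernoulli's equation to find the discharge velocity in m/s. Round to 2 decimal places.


v = sqrt(2*dP/rho)
v = sqrt(2*22494/1116)
v = sqrt(40.311828)
v = 6.35 m/s


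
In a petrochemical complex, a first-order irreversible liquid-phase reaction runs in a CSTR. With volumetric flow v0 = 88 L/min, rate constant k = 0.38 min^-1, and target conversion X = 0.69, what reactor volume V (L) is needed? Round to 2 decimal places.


V = v0 * X / (k * (1 - X))
V = 88 * 0.69 / (0.38 * (1 - 0.69))
V = 60.72 / (0.38 * 0.31)
V = 60.72 / 0.1178
V = 515.45 L


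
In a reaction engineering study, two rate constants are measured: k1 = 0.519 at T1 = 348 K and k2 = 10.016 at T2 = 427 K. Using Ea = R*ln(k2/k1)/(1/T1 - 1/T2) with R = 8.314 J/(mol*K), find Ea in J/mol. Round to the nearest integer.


Ea = R * ln(k2/k1) / (1/T1 - 1/T2)
ln(k2/k1) = ln(10.016/0.519) = 2.9600352
1/T1 - 1/T2 = 1/348 - 1/427 = 0.000531642844
Ea = 8.314 * 2.9600352 / 0.000531642844
Ea = 46290 J/mol


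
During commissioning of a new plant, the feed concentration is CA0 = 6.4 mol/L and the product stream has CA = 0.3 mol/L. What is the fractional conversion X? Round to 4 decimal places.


X = (CA0 - CA) / CA0
X = (6.4 - 0.3) / 6.4
X = 6.1 / 6.4
X = 0.9531


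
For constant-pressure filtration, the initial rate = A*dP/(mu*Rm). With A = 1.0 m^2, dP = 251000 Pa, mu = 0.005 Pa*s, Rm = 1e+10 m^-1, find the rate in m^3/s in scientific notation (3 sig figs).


rate = A * dP / (mu * Rm)
rate = 1.0 * 251000 / (0.005 * 1e+10)
rate = 251000.0 / 5.000e+07
rate = 5.02e-03 m^3/s


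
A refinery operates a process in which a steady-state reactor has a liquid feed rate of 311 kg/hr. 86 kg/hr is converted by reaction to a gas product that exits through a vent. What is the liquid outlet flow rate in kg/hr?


Steady-state mass balance on the main outlet: F_out = F_in - F_removed
F_out = 311 - 86
F_out = 225 kg/hr


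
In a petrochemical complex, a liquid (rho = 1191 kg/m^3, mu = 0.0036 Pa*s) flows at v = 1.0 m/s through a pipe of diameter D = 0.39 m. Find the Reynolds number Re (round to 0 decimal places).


Re = rho * v * D / mu
Re = 1191 * 1.0 * 0.39 / 0.0036
Re = 464.49 / 0.0036
Re = 129025


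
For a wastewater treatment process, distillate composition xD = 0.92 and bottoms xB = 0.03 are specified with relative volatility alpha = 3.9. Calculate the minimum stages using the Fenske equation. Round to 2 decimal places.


N_min = ln((xD*(1-xB))/(xB*(1-xD))) / ln(alpha)
Numerator inside ln: 0.8924 / 0.0024 = 371.833333
ln(371.833333) = 5.918446
ln(alpha) = ln(3.9) = 1.360977
N_min = 5.918446 / 1.360977 = 4.35


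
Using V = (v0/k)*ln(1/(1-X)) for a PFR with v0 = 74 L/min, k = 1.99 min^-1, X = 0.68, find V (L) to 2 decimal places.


V = (v0/k) * ln(1/(1-X))
V = (74/1.99) * ln(1/(1-0.68))
V = 37.18593 * ln(3.125)
V = 37.18593 * 1.139434
V = 42.37 L


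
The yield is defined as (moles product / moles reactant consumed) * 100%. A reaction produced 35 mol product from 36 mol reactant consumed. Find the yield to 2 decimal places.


Yield = (moles product / moles consumed) * 100%
Yield = (35 / 36) * 100
Yield = 0.9722 * 100
Yield = 97.22%


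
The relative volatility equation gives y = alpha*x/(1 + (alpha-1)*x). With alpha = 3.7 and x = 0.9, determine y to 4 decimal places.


y = alpha*x / (1 + (alpha-1)*x)
y = 3.7*0.9 / (1 + (3.7-1)*0.9)
y = 3.33 / (1 + 2.43)
y = 3.33 / 3.43
y = 0.9708


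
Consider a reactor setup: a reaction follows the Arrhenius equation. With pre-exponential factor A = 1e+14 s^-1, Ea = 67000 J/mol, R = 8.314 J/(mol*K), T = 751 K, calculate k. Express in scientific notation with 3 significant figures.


k = A * exp(-Ea/(R*T))
k = 1e+14 * exp(-67000 / (8.314 * 751))
k = 1e+14 * exp(-10.730621)
k = 2.19e+09


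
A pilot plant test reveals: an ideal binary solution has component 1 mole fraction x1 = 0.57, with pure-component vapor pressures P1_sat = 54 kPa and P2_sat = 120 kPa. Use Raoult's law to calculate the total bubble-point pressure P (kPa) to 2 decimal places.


P = x1*P1_sat + x2*P2_sat
x2 = 1 - x1 = 1 - 0.57 = 0.43
P = 0.57*54 + 0.43*120
P = 30.78 + 51.6
P = 82.38 kPa


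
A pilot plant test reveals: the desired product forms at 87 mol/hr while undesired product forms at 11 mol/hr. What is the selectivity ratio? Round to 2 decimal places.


S = desired product rate / undesired product rate
S = 87 / 11
S = 7.91


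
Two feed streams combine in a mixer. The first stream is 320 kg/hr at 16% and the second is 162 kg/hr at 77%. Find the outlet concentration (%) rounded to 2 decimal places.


Mass balance on solute: F1*x1 + F2*x2 = F3*x3
F3 = F1 + F2 = 320 + 162 = 482 kg/hr
x3 = (F1*x1 + F2*x2)/F3
x3 = (320*0.16 + 162*0.77) / 482
x3 = 36.50%


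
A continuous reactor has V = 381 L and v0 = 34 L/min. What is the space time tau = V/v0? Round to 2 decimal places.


tau = V / v0
tau = 381 / 34
tau = 11.21 min


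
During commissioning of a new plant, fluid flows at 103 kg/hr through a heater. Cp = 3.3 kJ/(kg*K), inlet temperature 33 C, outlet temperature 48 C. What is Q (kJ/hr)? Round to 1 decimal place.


Q = m_dot * Cp * (T2 - T1)
Q = 103 * 3.3 * (48 - 33)
Q = 103 * 3.3 * 15
Q = 5098.5 kJ/hr


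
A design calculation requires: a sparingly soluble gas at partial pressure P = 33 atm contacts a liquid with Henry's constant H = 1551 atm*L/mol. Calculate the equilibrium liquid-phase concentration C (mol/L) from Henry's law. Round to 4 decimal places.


C = P / H
C = 33 / 1551
C = 0.0213 mol/L


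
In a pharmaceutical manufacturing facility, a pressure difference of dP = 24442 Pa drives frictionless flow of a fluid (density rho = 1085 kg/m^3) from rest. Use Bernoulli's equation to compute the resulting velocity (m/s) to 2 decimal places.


v = sqrt(2*dP/rho)
v = sqrt(2*24442/1085)
v = sqrt(45.054378)
v = 6.71 m/s


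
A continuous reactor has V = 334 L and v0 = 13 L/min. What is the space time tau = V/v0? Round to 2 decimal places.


tau = V / v0
tau = 334 / 13
tau = 25.69 min


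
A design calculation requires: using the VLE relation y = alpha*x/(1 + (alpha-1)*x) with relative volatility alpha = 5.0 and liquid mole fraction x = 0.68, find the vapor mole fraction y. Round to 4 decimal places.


y = alpha*x / (1 + (alpha-1)*x)
y = 5.0*0.68 / (1 + (5.0-1)*0.68)
y = 3.4 / (1 + 2.72)
y = 3.4 / 3.72
y = 0.9140


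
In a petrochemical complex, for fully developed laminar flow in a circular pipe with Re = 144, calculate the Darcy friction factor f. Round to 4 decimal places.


f = 64 / Re
f = 64 / 144
f = 0.4444


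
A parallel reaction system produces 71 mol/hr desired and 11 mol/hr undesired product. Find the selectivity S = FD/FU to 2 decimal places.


S = desired product rate / undesired product rate
S = 71 / 11
S = 6.45


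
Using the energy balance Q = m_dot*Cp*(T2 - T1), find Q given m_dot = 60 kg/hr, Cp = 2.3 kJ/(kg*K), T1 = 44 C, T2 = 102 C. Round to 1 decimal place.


Q = m_dot * Cp * (T2 - T1)
Q = 60 * 2.3 * (102 - 44)
Q = 60 * 2.3 * 58
Q = 8004.0 kJ/hr


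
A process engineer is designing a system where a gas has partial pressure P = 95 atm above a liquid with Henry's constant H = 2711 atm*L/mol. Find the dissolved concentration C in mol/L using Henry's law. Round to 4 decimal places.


C = P / H
C = 95 / 2711
C = 0.0350 mol/L


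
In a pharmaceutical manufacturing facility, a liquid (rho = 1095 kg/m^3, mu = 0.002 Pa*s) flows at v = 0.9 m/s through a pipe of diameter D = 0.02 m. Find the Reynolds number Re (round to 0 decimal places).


Re = rho * v * D / mu
Re = 1095 * 0.9 * 0.02 / 0.002
Re = 19.71 / 0.002
Re = 9855


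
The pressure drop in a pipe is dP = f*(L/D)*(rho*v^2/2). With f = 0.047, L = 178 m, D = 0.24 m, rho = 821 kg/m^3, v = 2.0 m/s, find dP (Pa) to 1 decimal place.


dP = f * (L/D) * (rho*v^2/2)
dP = 0.047 * (178/0.24) * (821*2.0^2/2)
L/D = 741.66666667
rho*v^2/2 = 821*4.0/2 = 1642.0
dP = 0.047 * 741.66666667 * 1642.0
dP = 57237.4 Pa


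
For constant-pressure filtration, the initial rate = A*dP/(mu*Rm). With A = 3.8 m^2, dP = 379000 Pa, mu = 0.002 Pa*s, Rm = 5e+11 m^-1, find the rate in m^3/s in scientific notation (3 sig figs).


rate = A * dP / (mu * Rm)
rate = 3.8 * 379000 / (0.002 * 5e+11)
rate = 1440200.0 / 1.000e+09
rate = 1.44e-03 m^3/s


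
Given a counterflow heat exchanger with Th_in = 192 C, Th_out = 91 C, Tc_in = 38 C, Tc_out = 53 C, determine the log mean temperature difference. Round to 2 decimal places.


dT1 = Th_in - Tc_out = 192 - 53 = 139
dT2 = Th_out - Tc_in = 91 - 38 = 53
LMTD = (dT1 - dT2) / ln(dT1/dT2)
LMTD = (139 - 53) / ln(139/53)
LMTD = 89.19 K


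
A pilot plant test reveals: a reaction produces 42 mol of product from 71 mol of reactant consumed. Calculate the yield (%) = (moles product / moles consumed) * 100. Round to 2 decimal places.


Yield = (moles product / moles consumed) * 100%
Yield = (42 / 71) * 100
Yield = 0.5915 * 100
Yield = 59.15%


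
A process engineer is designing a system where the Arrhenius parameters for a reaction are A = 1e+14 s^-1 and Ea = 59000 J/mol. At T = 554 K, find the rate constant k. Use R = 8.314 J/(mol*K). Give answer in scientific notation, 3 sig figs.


k = A * exp(-Ea/(R*T))
k = 1e+14 * exp(-59000 / (8.314 * 554))
k = 1e+14 * exp(-12.809501)
k = 2.73e+08


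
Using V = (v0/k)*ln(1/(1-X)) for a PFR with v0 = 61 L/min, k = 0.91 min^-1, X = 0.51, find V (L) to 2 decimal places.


V = (v0/k) * ln(1/(1-X))
V = (61/0.91) * ln(1/(1-0.51))
V = 67.032967 * ln(2.040816)
V = 67.032967 * 0.71335
V = 47.82 L


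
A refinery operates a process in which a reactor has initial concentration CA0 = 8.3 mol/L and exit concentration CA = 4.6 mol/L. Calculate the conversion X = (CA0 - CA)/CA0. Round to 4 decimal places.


X = (CA0 - CA) / CA0
X = (8.3 - 4.6) / 8.3
X = 3.7 / 8.3
X = 0.4458


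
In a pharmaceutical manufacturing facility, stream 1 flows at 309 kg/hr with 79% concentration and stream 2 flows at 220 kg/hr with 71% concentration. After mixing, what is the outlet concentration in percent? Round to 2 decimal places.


Mass balance on solute: F1*x1 + F2*x2 = F3*x3
F3 = F1 + F2 = 309 + 220 = 529 kg/hr
x3 = (F1*x1 + F2*x2)/F3
x3 = (309*0.79 + 220*0.71) / 529
x3 = 75.67%


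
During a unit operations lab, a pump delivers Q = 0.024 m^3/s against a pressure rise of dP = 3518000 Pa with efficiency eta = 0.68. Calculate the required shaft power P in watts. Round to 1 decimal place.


P = Q * dP / eta
P = 0.024 * 3518000 / 0.68
P = 84432.0 / 0.68
P = 124164.7 W


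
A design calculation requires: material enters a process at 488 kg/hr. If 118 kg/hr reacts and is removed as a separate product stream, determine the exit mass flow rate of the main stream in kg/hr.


Steady-state mass balance on the main outlet: F_out = F_in - F_removed
F_out = 488 - 118
F_out = 370 kg/hr


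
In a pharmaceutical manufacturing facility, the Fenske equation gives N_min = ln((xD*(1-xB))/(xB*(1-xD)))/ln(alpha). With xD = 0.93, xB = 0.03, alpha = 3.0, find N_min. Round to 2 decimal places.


N_min = ln((xD*(1-xB))/(xB*(1-xD))) / ln(alpha)
Numerator inside ln: 0.9021 / 0.0021 = 429.571429
ln(429.571429) = 6.062788
ln(alpha) = ln(3.0) = 1.098612
N_min = 6.062788 / 1.098612 = 5.52


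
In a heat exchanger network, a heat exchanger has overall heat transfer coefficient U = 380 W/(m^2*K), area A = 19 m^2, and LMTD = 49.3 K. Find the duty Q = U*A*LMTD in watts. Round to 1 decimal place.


Q = U * A * LMTD
Q = 380 * 19 * 49.3
Q = 355946.0 W


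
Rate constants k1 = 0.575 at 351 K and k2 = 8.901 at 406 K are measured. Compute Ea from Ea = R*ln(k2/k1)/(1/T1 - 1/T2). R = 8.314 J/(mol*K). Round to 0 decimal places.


Ea = R * ln(k2/k1) / (1/T1 - 1/T2)
ln(k2/k1) = ln(8.901/0.575) = 2.7395489
1/T1 - 1/T2 = 1/351 - 1/406 = 0.000385948662
Ea = 8.314 * 2.7395489 / 0.000385948662
Ea = 59015 J/mol


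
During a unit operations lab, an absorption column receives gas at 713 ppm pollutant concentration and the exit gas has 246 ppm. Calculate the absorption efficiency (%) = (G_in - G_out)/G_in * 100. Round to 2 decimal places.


Efficiency = (G_in - G_out) / G_in * 100%
Efficiency = (713 - 246) / 713 * 100
Efficiency = 467 / 713 * 100
Efficiency = 65.50%


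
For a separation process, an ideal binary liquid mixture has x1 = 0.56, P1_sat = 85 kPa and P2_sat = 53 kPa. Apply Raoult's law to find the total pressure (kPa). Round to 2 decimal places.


P = x1*P1_sat + x2*P2_sat
x2 = 1 - x1 = 1 - 0.56 = 0.44
P = 0.56*85 + 0.44*53
P = 47.6 + 23.32
P = 70.92 kPa


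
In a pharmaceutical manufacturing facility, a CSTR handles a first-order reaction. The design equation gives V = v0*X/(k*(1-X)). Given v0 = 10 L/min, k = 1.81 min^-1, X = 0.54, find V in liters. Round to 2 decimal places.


V = v0 * X / (k * (1 - X))
V = 10 * 0.54 / (1.81 * (1 - 0.54))
V = 5.4 / (1.81 * 0.46)
V = 5.4 / 0.8326
V = 6.49 L


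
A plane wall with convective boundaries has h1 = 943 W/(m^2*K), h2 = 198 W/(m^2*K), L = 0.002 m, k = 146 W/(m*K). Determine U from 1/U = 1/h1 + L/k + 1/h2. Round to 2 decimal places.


1/U = 1/h1 + L/k + 1/h2
1/U = 1/943 + 0.002/146 + 1/198
1/U = 0.0010604454 + 1.36986e-05 + 0.0050505051
1/U = 0.0061246491
U = 163.27 W/(m^2*K)


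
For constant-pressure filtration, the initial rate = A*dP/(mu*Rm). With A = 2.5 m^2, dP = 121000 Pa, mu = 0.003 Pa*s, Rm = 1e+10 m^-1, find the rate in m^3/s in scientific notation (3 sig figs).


rate = A * dP / (mu * Rm)
rate = 2.5 * 121000 / (0.003 * 1e+10)
rate = 302500.0 / 3.000e+07
rate = 1.01e-02 m^3/s


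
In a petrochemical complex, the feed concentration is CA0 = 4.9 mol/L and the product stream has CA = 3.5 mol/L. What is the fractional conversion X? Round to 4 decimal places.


X = (CA0 - CA) / CA0
X = (4.9 - 3.5) / 4.9
X = 1.4 / 4.9
X = 0.2857


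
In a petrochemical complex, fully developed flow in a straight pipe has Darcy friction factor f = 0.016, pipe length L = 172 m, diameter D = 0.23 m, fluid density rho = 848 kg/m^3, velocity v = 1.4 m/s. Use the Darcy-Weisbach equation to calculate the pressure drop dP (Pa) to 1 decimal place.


dP = f * (L/D) * (rho*v^2/2)
dP = 0.016 * (172/0.23) * (848*1.4^2/2)
L/D = 747.82608696
rho*v^2/2 = 848*1.96/2 = 831.04
dP = 0.016 * 747.82608696 * 831.04
dP = 9943.6 Pa


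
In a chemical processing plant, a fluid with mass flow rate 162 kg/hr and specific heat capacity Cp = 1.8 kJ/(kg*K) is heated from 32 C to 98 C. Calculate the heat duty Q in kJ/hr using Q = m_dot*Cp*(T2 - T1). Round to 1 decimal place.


Q = m_dot * Cp * (T2 - T1)
Q = 162 * 1.8 * (98 - 32)
Q = 162 * 1.8 * 66
Q = 19245.6 kJ/hr


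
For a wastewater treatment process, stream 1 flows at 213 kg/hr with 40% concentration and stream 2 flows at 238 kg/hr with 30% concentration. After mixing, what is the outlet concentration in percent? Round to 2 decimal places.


Mass balance on solute: F1*x1 + F2*x2 = F3*x3
F3 = F1 + F2 = 213 + 238 = 451 kg/hr
x3 = (F1*x1 + F2*x2)/F3
x3 = (213*0.4 + 238*0.3) / 451
x3 = 34.72%


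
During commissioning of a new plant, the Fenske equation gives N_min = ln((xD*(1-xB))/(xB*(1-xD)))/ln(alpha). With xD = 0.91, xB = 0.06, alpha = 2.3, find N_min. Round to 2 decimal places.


N_min = ln((xD*(1-xB))/(xB*(1-xD))) / ln(alpha)
Numerator inside ln: 0.8554 / 0.0054 = 158.407407
ln(158.407407) = 5.06517
ln(alpha) = ln(2.3) = 0.832909
N_min = 5.06517 / 0.832909 = 6.08


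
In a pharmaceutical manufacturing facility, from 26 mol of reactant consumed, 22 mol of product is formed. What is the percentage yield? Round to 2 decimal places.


Yield = (moles product / moles consumed) * 100%
Yield = (22 / 26) * 100
Yield = 0.8462 * 100
Yield = 84.62%


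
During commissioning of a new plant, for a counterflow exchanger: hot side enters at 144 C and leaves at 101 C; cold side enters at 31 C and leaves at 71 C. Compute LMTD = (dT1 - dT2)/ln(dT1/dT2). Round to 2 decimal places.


dT1 = Th_in - Tc_out = 144 - 71 = 73
dT2 = Th_out - Tc_in = 101 - 31 = 70
LMTD = (dT1 - dT2) / ln(dT1/dT2)
LMTD = (73 - 70) / ln(73/70)
LMTD = 71.49 K


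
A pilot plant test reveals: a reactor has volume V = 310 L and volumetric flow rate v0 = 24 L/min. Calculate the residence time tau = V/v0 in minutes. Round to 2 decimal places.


tau = V / v0
tau = 310 / 24
tau = 12.92 min


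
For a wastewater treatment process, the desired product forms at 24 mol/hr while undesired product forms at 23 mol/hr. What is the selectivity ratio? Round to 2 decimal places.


S = desired product rate / undesired product rate
S = 24 / 23
S = 1.04


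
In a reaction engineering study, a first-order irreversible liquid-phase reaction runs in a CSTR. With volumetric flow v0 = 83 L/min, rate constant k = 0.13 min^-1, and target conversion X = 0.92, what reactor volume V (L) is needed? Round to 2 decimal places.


V = v0 * X / (k * (1 - X))
V = 83 * 0.92 / (0.13 * (1 - 0.92))
V = 76.36 / (0.13 * 0.08)
V = 76.36 / 0.0104
V = 7342.31 L


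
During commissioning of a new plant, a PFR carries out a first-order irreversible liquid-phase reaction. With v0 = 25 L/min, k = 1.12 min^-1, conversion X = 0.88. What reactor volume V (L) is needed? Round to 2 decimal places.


V = (v0/k) * ln(1/(1-X))
V = (25/1.12) * ln(1/(1-0.88))
V = 22.321429 * ln(8.333333)
V = 22.321429 * 2.120263
V = 47.33 L


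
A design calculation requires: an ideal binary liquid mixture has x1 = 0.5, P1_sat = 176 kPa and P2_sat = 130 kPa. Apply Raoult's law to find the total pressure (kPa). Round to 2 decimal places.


P = x1*P1_sat + x2*P2_sat
x2 = 1 - x1 = 1 - 0.5 = 0.5
P = 0.5*176 + 0.5*130
P = 88.0 + 65.0
P = 153.00 kPa


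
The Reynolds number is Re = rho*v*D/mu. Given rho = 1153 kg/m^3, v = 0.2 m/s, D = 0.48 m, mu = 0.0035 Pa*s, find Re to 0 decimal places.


Re = rho * v * D / mu
Re = 1153 * 0.2 * 0.48 / 0.0035
Re = 110.688 / 0.0035
Re = 31625


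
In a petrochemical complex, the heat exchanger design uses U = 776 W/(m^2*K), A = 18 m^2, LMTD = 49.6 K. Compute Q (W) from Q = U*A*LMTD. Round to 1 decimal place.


Q = U * A * LMTD
Q = 776 * 18 * 49.6
Q = 692812.8 W


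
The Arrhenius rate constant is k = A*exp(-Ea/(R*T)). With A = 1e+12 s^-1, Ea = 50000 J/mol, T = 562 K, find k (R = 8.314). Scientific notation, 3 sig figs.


k = A * exp(-Ea/(R*T))
k = 1e+12 * exp(-50000 / (8.314 * 562))
k = 1e+12 * exp(-10.700983)
k = 2.25e+07


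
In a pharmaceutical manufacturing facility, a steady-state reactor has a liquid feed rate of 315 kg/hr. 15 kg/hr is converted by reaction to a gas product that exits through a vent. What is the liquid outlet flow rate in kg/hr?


Steady-state mass balance on the main outlet: F_out = F_in - F_removed
F_out = 315 - 15
F_out = 300 kg/hr


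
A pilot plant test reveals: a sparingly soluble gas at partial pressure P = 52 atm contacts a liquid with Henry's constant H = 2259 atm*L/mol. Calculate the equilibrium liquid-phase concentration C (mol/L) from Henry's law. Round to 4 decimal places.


C = P / H
C = 52 / 2259
C = 0.0230 mol/L


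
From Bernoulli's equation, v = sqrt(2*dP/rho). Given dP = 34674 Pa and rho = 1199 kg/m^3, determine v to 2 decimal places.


v = sqrt(2*dP/rho)
v = sqrt(2*34674/1199)
v = sqrt(57.838198)
v = 7.61 m/s


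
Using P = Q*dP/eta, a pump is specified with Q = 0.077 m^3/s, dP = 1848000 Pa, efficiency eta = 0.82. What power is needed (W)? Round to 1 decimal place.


P = Q * dP / eta
P = 0.077 * 1848000 / 0.82
P = 142296.0 / 0.82
P = 173531.7 W


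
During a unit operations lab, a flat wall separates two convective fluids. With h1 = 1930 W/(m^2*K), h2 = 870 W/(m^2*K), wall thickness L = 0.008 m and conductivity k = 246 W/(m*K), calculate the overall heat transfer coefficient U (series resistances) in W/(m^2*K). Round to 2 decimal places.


1/U = 1/h1 + L/k + 1/h2
1/U = 1/1930 + 0.008/246 + 1/870
1/U = 0.0005181347 + 3.25203e-05 + 0.0011494253
1/U = 0.0017000803
U = 588.21 W/(m^2*K)


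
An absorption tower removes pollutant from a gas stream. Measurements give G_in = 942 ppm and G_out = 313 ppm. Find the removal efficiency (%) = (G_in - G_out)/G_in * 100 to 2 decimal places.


Efficiency = (G_in - G_out) / G_in * 100%
Efficiency = (942 - 313) / 942 * 100
Efficiency = 629 / 942 * 100
Efficiency = 66.77%


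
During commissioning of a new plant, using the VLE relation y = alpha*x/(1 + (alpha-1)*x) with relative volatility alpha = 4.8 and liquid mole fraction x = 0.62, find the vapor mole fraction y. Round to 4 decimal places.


y = alpha*x / (1 + (alpha-1)*x)
y = 4.8*0.62 / (1 + (4.8-1)*0.62)
y = 2.976 / (1 + 2.356)
y = 2.976 / 3.356
y = 0.8868


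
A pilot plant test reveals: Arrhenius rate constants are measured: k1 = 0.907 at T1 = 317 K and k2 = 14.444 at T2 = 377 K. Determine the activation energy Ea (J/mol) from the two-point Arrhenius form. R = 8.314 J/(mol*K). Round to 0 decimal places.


Ea = R * ln(k2/k1) / (1/T1 - 1/T2)
ln(k2/k1) = ln(14.444/0.907) = 2.7678919
1/T1 - 1/T2 = 1/317 - 1/377 = 0.000502054239
Ea = 8.314 * 2.7678919 / 0.000502054239
Ea = 45836 J/mol


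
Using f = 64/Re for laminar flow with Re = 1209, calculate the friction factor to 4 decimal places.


f = 64 / Re
f = 64 / 1209
f = 0.0529


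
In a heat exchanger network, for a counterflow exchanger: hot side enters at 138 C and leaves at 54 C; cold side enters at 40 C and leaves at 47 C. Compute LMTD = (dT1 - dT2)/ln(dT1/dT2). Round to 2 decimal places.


dT1 = Th_in - Tc_out = 138 - 47 = 91
dT2 = Th_out - Tc_in = 54 - 40 = 14
LMTD = (dT1 - dT2) / ln(dT1/dT2)
LMTD = (91 - 14) / ln(91/14)
LMTD = 41.14 K


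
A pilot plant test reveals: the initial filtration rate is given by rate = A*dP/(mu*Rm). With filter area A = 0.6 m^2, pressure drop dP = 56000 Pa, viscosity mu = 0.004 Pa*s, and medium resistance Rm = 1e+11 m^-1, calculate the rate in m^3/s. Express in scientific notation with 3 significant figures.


rate = A * dP / (mu * Rm)
rate = 0.6 * 56000 / (0.004 * 1e+11)
rate = 33600.0 / 4.000e+08
rate = 8.40e-05 m^3/s


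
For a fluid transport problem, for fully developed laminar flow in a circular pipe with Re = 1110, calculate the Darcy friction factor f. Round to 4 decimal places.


f = 64 / Re
f = 64 / 1110
f = 0.0577


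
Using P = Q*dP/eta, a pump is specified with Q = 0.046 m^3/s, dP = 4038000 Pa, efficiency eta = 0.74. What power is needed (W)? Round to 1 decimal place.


P = Q * dP / eta
P = 0.046 * 4038000 / 0.74
P = 185748.0 / 0.74
P = 251010.8 W


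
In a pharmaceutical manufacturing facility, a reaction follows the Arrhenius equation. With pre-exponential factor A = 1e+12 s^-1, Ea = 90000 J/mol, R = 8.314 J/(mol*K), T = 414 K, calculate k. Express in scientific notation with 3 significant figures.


k = A * exp(-Ea/(R*T))
k = 1e+12 * exp(-90000 / (8.314 * 414))
k = 1e+12 * exp(-26.147619)
k = 4.41e+00


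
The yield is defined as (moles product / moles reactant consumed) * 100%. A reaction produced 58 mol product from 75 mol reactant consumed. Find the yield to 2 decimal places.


Yield = (moles product / moles consumed) * 100%
Yield = (58 / 75) * 100
Yield = 0.7733 * 100
Yield = 77.33%


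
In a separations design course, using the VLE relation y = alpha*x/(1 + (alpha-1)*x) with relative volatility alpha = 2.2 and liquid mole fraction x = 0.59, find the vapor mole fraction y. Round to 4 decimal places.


y = alpha*x / (1 + (alpha-1)*x)
y = 2.2*0.59 / (1 + (2.2-1)*0.59)
y = 1.298 / (1 + 0.708)
y = 1.298 / 1.708
y = 0.7600


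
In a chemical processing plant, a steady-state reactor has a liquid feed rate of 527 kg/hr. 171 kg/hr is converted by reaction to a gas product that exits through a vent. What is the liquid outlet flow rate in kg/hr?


Steady-state mass balance on the main outlet: F_out = F_in - F_removed
F_out = 527 - 171
F_out = 356 kg/hr


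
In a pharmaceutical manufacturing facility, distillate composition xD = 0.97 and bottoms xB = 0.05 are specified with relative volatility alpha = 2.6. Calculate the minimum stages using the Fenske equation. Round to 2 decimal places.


N_min = ln((xD*(1-xB))/(xB*(1-xD))) / ln(alpha)
Numerator inside ln: 0.9215 / 0.0015 = 614.333333
ln(614.333333) = 6.420538
ln(alpha) = ln(2.6) = 0.955511
N_min = 6.420538 / 0.955511 = 6.72


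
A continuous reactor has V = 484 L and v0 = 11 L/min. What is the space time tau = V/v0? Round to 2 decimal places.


tau = V / v0
tau = 484 / 11
tau = 44.00 min


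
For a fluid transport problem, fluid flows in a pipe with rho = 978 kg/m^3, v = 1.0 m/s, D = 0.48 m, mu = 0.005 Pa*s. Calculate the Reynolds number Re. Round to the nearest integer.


Re = rho * v * D / mu
Re = 978 * 1.0 * 0.48 / 0.005
Re = 469.44 / 0.005
Re = 93888


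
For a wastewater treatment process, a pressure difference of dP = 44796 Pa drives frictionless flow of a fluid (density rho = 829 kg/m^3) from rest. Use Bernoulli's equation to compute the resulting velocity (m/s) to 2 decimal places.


v = sqrt(2*dP/rho)
v = sqrt(2*44796/829)
v = sqrt(108.072376)
v = 10.40 m/s


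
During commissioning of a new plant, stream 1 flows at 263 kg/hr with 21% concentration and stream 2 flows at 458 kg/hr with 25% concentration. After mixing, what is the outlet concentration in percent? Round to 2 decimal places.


Mass balance on solute: F1*x1 + F2*x2 = F3*x3
F3 = F1 + F2 = 263 + 458 = 721 kg/hr
x3 = (F1*x1 + F2*x2)/F3
x3 = (263*0.21 + 458*0.25) / 721
x3 = 23.54%


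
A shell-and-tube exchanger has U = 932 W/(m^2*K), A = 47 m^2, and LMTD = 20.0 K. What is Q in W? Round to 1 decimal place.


Q = U * A * LMTD
Q = 932 * 47 * 20.0
Q = 876080.0 W


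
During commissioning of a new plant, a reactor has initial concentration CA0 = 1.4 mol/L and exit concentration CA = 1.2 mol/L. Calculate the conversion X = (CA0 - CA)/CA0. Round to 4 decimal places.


X = (CA0 - CA) / CA0
X = (1.4 - 1.2) / 1.4
X = 0.2 / 1.4
X = 0.1429


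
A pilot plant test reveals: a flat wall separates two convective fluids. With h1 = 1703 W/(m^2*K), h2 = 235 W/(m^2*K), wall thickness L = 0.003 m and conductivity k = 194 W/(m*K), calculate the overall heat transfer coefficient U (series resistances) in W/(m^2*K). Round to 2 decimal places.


1/U = 1/h1 + L/k + 1/h2
1/U = 1/1703 + 0.003/194 + 1/235
1/U = 0.0005871991 + 1.54639e-05 + 0.0042553191
1/U = 0.0048579821
U = 205.85 W/(m^2*K)


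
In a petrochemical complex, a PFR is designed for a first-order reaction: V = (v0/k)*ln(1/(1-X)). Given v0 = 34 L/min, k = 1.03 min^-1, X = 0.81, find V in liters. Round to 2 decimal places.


V = (v0/k) * ln(1/(1-X))
V = (34/1.03) * ln(1/(1-0.81))
V = 33.009709 * ln(5.263158)
V = 33.009709 * 1.660731
V = 54.82 L


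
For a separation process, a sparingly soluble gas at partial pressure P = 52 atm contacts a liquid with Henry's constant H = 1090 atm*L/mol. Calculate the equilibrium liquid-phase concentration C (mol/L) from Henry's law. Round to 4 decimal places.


C = P / H
C = 52 / 1090
C = 0.0477 mol/L


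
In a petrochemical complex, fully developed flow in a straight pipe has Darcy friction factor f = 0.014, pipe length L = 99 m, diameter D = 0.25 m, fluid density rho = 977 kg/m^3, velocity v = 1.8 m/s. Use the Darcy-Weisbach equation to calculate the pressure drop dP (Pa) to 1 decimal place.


dP = f * (L/D) * (rho*v^2/2)
dP = 0.014 * (99/0.25) * (977*1.8^2/2)
L/D = 396.0
rho*v^2/2 = 977*3.24/2 = 1582.74
dP = 0.014 * 396.0 * 1582.74
dP = 8774.7 Pa


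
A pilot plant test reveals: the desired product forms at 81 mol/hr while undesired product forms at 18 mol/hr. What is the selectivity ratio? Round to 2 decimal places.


S = desired product rate / undesired product rate
S = 81 / 18
S = 4.50


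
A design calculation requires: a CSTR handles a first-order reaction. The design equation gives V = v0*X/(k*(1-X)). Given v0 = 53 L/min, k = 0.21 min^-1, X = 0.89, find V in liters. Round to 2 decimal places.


V = v0 * X / (k * (1 - X))
V = 53 * 0.89 / (0.21 * (1 - 0.89))
V = 47.17 / (0.21 * 0.11)
V = 47.17 / 0.0231
V = 2041.99 L


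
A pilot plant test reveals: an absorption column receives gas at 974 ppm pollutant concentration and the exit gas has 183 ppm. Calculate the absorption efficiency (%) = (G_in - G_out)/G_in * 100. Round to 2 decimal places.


Efficiency = (G_in - G_out) / G_in * 100%
Efficiency = (974 - 183) / 974 * 100
Efficiency = 791 / 974 * 100
Efficiency = 81.21%


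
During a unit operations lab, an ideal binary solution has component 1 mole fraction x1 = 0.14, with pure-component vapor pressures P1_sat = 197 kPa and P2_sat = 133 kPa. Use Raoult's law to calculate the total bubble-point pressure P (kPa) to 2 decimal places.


P = x1*P1_sat + x2*P2_sat
x2 = 1 - x1 = 1 - 0.14 = 0.86
P = 0.14*197 + 0.86*133
P = 27.58 + 114.38
P = 141.96 kPa


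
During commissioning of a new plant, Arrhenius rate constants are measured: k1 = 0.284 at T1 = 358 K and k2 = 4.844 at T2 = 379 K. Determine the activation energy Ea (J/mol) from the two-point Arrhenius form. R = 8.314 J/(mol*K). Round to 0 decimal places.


Ea = R * ln(k2/k1) / (1/T1 - 1/T2)
ln(k2/k1) = ln(4.844/0.284) = 2.8365219
1/T1 - 1/T2 = 1/358 - 1/379 = 0.000154773662
Ea = 8.314 * 2.8365219 / 0.000154773662
Ea = 152370 J/mol


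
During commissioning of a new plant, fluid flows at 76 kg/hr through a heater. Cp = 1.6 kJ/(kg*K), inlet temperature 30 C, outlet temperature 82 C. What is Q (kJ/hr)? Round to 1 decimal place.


Q = m_dot * Cp * (T2 - T1)
Q = 76 * 1.6 * (82 - 30)
Q = 76 * 1.6 * 52
Q = 6323.2 kJ/hr


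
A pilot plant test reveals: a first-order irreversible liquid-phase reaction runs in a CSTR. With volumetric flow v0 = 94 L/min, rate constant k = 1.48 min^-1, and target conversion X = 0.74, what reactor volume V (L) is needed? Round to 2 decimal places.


V = v0 * X / (k * (1 - X))
V = 94 * 0.74 / (1.48 * (1 - 0.74))
V = 69.56 / (1.48 * 0.26)
V = 69.56 / 0.3848
V = 180.77 L


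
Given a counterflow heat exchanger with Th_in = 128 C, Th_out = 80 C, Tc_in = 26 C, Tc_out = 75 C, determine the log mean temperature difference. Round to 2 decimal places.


dT1 = Th_in - Tc_out = 128 - 75 = 53
dT2 = Th_out - Tc_in = 80 - 26 = 54
LMTD = (dT1 - dT2) / ln(dT1/dT2)
LMTD = (53 - 54) / ln(53/54)
LMTD = 53.50 K


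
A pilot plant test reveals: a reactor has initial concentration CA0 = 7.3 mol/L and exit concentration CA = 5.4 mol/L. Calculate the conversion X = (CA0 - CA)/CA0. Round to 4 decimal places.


X = (CA0 - CA) / CA0
X = (7.3 - 5.4) / 7.3
X = 1.9 / 7.3
X = 0.2603


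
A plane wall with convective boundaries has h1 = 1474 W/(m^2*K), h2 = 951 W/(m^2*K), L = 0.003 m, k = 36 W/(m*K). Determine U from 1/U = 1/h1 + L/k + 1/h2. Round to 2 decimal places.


1/U = 1/h1 + L/k + 1/h2
1/U = 1/1474 + 0.003/36 + 1/951
1/U = 0.0006784261 + 8.33333e-05 + 0.0010515247
1/U = 0.0018132841
U = 551.49 W/(m^2*K)


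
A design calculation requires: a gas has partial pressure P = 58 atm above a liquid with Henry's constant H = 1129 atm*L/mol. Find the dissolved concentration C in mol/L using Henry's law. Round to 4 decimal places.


C = P / H
C = 58 / 1129
C = 0.0514 mol/L


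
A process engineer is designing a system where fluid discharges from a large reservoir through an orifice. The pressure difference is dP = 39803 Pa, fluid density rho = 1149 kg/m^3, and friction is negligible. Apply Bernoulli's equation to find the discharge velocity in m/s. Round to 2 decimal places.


v = sqrt(2*dP/rho)
v = sqrt(2*39803/1149)
v = sqrt(69.282855)
v = 8.32 m/s


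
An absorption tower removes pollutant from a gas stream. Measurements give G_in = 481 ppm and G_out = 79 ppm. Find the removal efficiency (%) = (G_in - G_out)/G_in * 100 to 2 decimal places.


Efficiency = (G_in - G_out) / G_in * 100%
Efficiency = (481 - 79) / 481 * 100
Efficiency = 402 / 481 * 100
Efficiency = 83.58%


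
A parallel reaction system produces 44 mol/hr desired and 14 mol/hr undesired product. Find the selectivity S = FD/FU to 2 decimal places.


S = desired product rate / undesired product rate
S = 44 / 14
S = 3.14


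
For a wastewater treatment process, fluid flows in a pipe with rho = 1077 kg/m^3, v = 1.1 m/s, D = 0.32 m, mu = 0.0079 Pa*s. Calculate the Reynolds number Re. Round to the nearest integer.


Re = rho * v * D / mu
Re = 1077 * 1.1 * 0.32 / 0.0079
Re = 379.104 / 0.0079
Re = 47988


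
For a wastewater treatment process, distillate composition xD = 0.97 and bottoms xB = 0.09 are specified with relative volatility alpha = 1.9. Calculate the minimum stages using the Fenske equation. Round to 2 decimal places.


N_min = ln((xD*(1-xB))/(xB*(1-xD))) / ln(alpha)
Numerator inside ln: 0.8827 / 0.0027 = 326.925926
ln(326.925926) = 5.789734
ln(alpha) = ln(1.9) = 0.641854
N_min = 5.789734 / 0.641854 = 9.02


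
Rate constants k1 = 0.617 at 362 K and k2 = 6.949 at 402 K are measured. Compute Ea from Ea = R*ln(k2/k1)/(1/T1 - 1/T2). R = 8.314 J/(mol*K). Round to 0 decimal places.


Ea = R * ln(k2/k1) / (1/T1 - 1/T2)
ln(k2/k1) = ln(6.949/0.617) = 2.421484
1/T1 - 1/T2 = 1/362 - 1/402 = 0.00027486875
Ea = 8.314 * 2.421484 / 0.00027486875
Ea = 73243 J/mol


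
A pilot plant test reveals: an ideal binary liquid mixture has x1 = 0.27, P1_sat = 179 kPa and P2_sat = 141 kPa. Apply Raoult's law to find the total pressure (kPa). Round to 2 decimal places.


P = x1*P1_sat + x2*P2_sat
x2 = 1 - x1 = 1 - 0.27 = 0.73
P = 0.27*179 + 0.73*141
P = 48.33 + 102.93
P = 151.26 kPa


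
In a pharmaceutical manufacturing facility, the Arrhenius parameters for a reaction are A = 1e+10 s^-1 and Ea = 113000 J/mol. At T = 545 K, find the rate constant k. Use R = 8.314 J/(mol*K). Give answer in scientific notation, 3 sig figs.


k = A * exp(-Ea/(R*T))
k = 1e+10 * exp(-113000 / (8.314 * 545))
k = 1e+10 * exp(-24.938591)
k = 1.48e-01


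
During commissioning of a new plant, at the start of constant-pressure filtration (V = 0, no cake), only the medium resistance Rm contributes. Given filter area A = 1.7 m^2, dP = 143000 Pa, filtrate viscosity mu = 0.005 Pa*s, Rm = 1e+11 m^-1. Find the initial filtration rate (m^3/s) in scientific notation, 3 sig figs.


rate = A * dP / (mu * Rm)
rate = 1.7 * 143000 / (0.005 * 1e+11)
rate = 243100.0 / 5.000e+08
rate = 4.86e-04 m^3/s


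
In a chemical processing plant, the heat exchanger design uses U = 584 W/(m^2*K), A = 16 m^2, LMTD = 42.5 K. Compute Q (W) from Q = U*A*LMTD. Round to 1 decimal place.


Q = U * A * LMTD
Q = 584 * 16 * 42.5
Q = 397120.0 W


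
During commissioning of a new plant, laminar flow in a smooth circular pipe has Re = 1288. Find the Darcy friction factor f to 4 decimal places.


f = 64 / Re
f = 64 / 1288
f = 0.0497


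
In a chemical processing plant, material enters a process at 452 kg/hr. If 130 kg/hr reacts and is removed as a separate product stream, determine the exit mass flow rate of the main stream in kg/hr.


Steady-state mass balance on the main outlet: F_out = F_in - F_removed
F_out = 452 - 130
F_out = 322 kg/hr


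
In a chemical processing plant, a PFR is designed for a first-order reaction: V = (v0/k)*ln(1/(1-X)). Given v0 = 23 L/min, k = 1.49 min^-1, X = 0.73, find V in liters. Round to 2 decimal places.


V = (v0/k) * ln(1/(1-X))
V = (23/1.49) * ln(1/(1-0.73))
V = 15.436242 * ln(3.703704)
V = 15.436242 * 1.309333
V = 20.21 L


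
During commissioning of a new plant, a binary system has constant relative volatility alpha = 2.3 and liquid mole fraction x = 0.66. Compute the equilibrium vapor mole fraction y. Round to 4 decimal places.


y = alpha*x / (1 + (alpha-1)*x)
y = 2.3*0.66 / (1 + (2.3-1)*0.66)
y = 1.518 / (1 + 0.858)
y = 1.518 / 1.858
y = 0.8170


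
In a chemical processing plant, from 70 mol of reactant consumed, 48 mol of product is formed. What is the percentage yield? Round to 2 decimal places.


Yield = (moles product / moles consumed) * 100%
Yield = (48 / 70) * 100
Yield = 0.6857 * 100
Yield = 68.57%


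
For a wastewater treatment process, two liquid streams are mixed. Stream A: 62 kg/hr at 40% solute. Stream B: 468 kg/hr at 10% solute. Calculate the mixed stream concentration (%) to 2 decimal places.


Mass balance on solute: F1*x1 + F2*x2 = F3*x3
F3 = F1 + F2 = 62 + 468 = 530 kg/hr
x3 = (F1*x1 + F2*x2)/F3
x3 = (62*0.4 + 468*0.1) / 530
x3 = 13.51%


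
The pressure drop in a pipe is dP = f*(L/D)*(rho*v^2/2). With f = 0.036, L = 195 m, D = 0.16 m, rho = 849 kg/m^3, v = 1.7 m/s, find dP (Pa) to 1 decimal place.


dP = f * (L/D) * (rho*v^2/2)
dP = 0.036 * (195/0.16) * (849*1.7^2/2)
L/D = 1218.75
rho*v^2/2 = 849*2.89/2 = 1226.805
dP = 0.036 * 1218.75 * 1226.805
dP = 53826.1 Pa


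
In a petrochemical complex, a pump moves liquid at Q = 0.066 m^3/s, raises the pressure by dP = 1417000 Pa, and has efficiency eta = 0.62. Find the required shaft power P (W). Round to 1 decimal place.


P = Q * dP / eta
P = 0.066 * 1417000 / 0.62
P = 93522.0 / 0.62
P = 150841.9 W


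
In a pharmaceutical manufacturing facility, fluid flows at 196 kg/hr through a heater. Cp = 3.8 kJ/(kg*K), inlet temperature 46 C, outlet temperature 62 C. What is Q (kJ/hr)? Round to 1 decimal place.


Q = m_dot * Cp * (T2 - T1)
Q = 196 * 3.8 * (62 - 46)
Q = 196 * 3.8 * 16
Q = 11916.8 kJ/hr


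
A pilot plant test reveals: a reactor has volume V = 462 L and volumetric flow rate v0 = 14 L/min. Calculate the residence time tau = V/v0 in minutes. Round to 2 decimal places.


tau = V / v0
tau = 462 / 14
tau = 33.00 min


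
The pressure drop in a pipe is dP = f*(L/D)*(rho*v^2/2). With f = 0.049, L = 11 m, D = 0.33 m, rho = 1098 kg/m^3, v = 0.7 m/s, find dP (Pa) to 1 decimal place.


dP = f * (L/D) * (rho*v^2/2)
dP = 0.049 * (11/0.33) * (1098*0.7^2/2)
L/D = 33.33333333
rho*v^2/2 = 1098*0.49/2 = 269.01
dP = 0.049 * 33.33333333 * 269.01
dP = 439.4 Pa
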